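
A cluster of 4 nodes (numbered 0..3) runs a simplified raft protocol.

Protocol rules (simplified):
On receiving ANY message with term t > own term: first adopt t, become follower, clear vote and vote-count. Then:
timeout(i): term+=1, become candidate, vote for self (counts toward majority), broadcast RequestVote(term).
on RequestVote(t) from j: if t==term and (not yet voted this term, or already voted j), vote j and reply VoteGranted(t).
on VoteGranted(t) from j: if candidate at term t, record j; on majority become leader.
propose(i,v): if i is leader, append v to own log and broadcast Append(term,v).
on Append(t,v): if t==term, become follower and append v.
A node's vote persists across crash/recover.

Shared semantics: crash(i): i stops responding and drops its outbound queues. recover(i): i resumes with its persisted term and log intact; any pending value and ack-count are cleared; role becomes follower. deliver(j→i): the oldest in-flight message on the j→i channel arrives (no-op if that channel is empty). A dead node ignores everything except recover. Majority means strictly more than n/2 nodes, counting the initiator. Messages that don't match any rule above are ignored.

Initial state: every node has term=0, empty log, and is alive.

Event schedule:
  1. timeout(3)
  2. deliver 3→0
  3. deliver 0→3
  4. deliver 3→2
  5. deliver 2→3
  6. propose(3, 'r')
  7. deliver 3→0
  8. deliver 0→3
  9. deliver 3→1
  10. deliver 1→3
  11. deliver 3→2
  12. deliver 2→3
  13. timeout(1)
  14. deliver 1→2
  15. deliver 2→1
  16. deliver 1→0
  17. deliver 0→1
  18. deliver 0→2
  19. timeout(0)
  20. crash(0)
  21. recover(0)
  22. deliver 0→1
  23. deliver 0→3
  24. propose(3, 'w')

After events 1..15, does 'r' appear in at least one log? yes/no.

e1 timeout(3): 3[cand,t=1,-]
e2 deliver 3→0: 0[foll,t=1,-]
e3 deliver 0→3: ·
e4 deliver 3→2: 2[foll,t=1,-]
e5 deliver 2→3: 3[lead,t=1,-]
e6 propose(3,'r'): 3[lead,t=1,r]
e7 deliver 3→0: 0[foll,t=1,r]
e8 deliver 0→3: ·
e9 deliver 3→1: 1[foll,t=1,-]
e10 deliver 1→3: ·
e11 deliver 3→2: 2[foll,t=1,r]
e12 deliver 2→3: ·
e13 timeout(1): 1[cand,t=2,-]
e14 deliver 1→2: 2[foll,t=2,r]
e15 deliver 2→1: ·

yes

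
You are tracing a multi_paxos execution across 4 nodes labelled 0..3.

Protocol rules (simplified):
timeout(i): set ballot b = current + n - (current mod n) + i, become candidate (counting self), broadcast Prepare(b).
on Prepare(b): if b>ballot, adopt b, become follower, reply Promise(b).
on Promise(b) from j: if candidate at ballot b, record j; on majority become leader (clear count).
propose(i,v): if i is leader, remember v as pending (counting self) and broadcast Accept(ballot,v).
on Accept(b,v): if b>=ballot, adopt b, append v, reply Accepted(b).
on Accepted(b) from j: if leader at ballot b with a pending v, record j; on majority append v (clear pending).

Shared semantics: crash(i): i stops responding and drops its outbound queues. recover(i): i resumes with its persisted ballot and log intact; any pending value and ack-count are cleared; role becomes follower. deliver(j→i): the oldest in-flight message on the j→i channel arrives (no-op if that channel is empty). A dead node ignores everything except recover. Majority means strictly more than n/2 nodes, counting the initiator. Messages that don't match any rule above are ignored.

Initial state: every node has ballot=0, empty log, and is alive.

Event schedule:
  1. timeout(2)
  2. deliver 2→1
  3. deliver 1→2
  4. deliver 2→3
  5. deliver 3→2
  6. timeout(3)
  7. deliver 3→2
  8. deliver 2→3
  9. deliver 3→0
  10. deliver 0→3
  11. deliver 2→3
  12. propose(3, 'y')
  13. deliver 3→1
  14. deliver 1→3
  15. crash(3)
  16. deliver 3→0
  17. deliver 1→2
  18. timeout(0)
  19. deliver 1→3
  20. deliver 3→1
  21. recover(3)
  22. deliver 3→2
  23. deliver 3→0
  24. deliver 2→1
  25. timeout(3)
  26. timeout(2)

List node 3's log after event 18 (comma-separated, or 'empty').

[1] timeout(2) → N2(cand b6 [-])
[2] deliver 2→1 → N1(foll b6 [-])
[3] deliver 1→2 → ∅
[4] deliver 2→3 → N3(foll b6 [-])
[5] deliver 3→2 → N2(lead b6 [-])
[6] timeout(3) → N3(cand b11 [-])
[7] deliver 3→2 → N2(foll b11 [-])
[8] deliver 2→3 → ∅
[9] deliver 3→0 → N0(foll b11 [-])
[10] deliver 0→3 → N3(lead b11 [-])
[11] deliver 2→3 → ∅
[12] propose(3,'y') → ∅
[13] deliver 3→1 → N1(foll b11 [-])
[14] deliver 1→3 → ∅
[15] crash(3) → N3(✗lead b11 [-])
[16] deliver 3→0 → ∅
[17] deliver 1→2 → ∅
[18] timeout(0) → N0(cand b12 [-])

empty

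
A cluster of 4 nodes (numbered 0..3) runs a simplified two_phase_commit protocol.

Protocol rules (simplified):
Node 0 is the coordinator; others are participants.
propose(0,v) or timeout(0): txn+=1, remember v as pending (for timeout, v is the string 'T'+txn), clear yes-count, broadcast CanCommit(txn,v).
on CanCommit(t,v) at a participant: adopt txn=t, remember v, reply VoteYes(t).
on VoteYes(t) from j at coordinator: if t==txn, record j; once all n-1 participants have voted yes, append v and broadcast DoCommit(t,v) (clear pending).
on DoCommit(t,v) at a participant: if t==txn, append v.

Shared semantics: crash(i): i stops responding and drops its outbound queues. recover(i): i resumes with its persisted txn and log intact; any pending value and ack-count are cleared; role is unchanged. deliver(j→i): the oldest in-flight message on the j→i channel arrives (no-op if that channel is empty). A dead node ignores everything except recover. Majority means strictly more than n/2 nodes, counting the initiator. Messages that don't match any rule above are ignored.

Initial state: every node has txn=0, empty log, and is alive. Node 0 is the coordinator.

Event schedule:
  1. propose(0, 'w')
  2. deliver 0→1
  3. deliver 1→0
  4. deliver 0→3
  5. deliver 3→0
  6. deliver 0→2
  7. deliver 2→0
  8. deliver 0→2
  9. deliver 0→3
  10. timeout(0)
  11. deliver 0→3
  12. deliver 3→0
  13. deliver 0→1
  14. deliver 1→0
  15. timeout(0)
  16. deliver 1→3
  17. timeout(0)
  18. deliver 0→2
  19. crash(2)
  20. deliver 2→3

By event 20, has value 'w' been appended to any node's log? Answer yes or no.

yes

[1] propose(0,'w') → N0(coor t1 [-])
[2] deliver 0→1 → N1(part t1 [-])
[3] deliver 1→0 → ∅
[4] deliver 0→3 → N3(part t1 [-])
[5] deliver 3→0 → ∅
[6] deliver 0→2 → N2(part t1 [-])
[7] deliver 2→0 → N0(coor t1 [w])
[8] deliver 0→2 → N2(part t1 [w])
[9] deliver 0→3 → N3(part t1 [w])
[10] timeout(0) → N0(coor t2 [w])
[11] deliver 0→3 → N3(part t2 [w])
[12] deliver 3→0 → ∅
[13] deliver 0→1 → N1(part t1 [w])
[14] deliver 1→0 → ∅
[15] timeout(0) → N0(coor t3 [w])
[16] deliver 1→3 → ∅
[17] timeout(0) → N0(coor t4 [w])
[18] deliver 0→2 → N2(part t2 [w])
[19] crash(2) → N2(✗part t2 [w])
[20] deliver 2→3 → ∅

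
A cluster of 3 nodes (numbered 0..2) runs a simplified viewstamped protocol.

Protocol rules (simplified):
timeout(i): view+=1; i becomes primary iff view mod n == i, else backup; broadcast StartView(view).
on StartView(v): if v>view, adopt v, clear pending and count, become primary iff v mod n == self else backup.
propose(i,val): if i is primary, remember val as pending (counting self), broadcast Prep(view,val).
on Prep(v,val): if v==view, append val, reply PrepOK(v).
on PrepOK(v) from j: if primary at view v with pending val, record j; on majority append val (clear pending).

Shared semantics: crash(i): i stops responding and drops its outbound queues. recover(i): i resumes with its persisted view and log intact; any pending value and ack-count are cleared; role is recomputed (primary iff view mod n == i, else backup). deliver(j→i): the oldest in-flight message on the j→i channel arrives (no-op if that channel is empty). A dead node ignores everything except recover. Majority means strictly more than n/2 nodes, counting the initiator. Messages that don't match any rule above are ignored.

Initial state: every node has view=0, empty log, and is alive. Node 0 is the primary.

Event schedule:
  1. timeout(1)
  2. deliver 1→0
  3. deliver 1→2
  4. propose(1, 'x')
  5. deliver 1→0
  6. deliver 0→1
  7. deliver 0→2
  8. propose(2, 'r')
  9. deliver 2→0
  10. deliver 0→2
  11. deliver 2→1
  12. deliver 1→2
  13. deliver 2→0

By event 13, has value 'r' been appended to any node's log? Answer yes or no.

no

after 1 — timeout(1): n1:prim/v1/[-]
after 2 — deliver 1→0: n0:back/v1/[-]
after 3 — deliver 1→2: n2:back/v1/[-]
after 4 — propose(1,'x'): ·
after 5 — deliver 1→0: n0:back/v1/[x]
after 6 — deliver 0→1: n1:prim/v1/[x]
after 7 — deliver 0→2: ·
after 8 — propose(2,'r'): ·
after 9 — deliver 2→0: ·
after 10 — deliver 0→2: ·
after 11 — deliver 2→1: ·
after 12 — deliver 1→2: n2:back/v1/[x]
after 13 — deliver 2→0: ·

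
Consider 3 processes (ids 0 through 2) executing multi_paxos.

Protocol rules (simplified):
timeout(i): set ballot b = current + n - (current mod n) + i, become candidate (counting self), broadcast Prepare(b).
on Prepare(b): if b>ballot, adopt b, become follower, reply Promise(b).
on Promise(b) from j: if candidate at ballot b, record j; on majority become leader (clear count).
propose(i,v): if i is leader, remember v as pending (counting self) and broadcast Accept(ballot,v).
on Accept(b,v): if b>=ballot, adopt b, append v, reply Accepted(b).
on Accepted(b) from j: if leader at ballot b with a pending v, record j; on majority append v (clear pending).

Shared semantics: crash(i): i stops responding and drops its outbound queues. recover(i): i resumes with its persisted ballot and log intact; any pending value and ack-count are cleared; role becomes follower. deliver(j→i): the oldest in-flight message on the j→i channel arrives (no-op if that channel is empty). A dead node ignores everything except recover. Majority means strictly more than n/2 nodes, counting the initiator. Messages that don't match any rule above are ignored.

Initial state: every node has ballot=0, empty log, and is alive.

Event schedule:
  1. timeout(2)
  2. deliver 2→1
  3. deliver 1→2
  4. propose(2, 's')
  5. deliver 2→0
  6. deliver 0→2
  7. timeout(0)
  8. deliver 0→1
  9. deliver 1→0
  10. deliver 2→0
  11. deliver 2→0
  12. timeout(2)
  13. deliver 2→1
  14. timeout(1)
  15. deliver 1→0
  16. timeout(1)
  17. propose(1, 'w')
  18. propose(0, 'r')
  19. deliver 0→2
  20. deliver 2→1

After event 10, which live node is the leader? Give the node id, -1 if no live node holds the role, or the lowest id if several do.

0

step 1 timeout(2): 2={cand,b=5,log=-}
step 2 deliver 2→1: 1={foll,b=5,log=-}
step 3 deliver 1→2: 2={lead,b=5,log=-}
step 4 propose(2,'s'): —
step 5 deliver 2→0: 0={foll,b=5,log=-}
step 6 deliver 0→2: —
step 7 timeout(0): 0={cand,b=6,log=-}
step 8 deliver 0→1: 1={foll,b=6,log=-}
step 9 deliver 1→0: 0={lead,b=6,log=-}
step 10 deliver 2→0: —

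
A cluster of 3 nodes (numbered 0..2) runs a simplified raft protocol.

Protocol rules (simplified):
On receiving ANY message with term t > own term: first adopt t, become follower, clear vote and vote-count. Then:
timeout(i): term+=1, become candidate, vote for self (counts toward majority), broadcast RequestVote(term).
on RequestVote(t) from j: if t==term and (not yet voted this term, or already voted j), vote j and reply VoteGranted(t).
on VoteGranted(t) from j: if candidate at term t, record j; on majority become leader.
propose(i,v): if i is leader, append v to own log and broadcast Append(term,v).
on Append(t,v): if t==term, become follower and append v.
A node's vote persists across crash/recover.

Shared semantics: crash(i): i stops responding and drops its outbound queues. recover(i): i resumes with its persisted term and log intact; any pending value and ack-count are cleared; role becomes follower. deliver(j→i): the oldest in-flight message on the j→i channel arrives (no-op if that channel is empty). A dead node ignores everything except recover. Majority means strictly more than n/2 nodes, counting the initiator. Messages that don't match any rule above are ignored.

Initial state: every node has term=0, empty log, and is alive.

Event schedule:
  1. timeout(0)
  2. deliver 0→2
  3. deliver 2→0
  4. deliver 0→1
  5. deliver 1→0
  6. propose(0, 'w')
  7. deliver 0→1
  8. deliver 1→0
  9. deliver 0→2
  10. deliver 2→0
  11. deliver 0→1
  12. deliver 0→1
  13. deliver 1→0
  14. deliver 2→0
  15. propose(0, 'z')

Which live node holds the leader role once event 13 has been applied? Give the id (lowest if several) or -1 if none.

0

1. timeout(0):  <0:cand t1 ->
2. deliver 0→2:  <2:foll t1 ->
3. deliver 2→0:  <0:lead t1 ->
4. deliver 0→1:  <1:foll t1 ->
5. deliver 1→0:  nop
6. propose(0,'w'):  <0:lead t1 w>
7. deliver 0→1:  <1:foll t1 w>
8. deliver 1→0:  nop
9. deliver 0→2:  <2:foll t1 w>
10. deliver 2→0:  nop
11. deliver 0→1:  nop
12. deliver 0→1:  nop
13. deliver 1→0:  nop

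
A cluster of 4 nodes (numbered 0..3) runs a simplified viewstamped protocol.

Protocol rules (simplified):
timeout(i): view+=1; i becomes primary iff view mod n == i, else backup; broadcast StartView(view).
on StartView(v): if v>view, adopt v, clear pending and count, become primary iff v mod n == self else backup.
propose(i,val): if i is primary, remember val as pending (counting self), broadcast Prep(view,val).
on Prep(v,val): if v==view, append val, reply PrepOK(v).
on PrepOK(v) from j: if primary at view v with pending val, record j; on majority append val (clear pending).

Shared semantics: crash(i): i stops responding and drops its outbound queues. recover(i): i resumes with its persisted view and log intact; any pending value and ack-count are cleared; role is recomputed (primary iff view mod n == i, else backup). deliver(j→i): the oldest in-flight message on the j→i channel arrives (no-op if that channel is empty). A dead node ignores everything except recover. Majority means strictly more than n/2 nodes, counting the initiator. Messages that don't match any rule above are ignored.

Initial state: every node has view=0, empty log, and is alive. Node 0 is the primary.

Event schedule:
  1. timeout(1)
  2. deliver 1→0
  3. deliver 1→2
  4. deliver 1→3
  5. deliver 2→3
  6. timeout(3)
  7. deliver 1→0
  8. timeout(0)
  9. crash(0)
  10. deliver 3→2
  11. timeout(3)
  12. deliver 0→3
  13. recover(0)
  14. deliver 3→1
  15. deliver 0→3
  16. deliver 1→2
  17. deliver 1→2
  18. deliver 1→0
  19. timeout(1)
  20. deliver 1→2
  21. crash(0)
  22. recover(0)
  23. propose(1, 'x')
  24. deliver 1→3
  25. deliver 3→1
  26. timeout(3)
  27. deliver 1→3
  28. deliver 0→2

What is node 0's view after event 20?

2

e1 timeout(1): 1[prim,v=1,-]
e2 deliver 1→0: 0[back,v=1,-]
e3 deliver 1→2: 2[back,v=1,-]
e4 deliver 1→3: 3[back,v=1,-]
e5 deliver 2→3: ·
e6 timeout(3): 3[back,v=2,-]
e7 deliver 1→0: ·
e8 timeout(0): 0[back,v=2,-]
e9 crash(0): 0[✗back,v=2,-]
e10 deliver 3→2: 2[prim,v=2,-]
e11 timeout(3): 3[prim,v=3,-]
e12 deliver 0→3: ·
e13 recover(0): 0[back,v=2,-]
e14 deliver 3→1: 1[back,v=2,-]
e15 deliver 0→3: ·
e16 deliver 1→2: ·
e17 deliver 1→2: ·
e18 deliver 1→0: ·
e19 timeout(1): 1[back,v=3,-]
e20 deliver 1→2: 2[back,v=3,-]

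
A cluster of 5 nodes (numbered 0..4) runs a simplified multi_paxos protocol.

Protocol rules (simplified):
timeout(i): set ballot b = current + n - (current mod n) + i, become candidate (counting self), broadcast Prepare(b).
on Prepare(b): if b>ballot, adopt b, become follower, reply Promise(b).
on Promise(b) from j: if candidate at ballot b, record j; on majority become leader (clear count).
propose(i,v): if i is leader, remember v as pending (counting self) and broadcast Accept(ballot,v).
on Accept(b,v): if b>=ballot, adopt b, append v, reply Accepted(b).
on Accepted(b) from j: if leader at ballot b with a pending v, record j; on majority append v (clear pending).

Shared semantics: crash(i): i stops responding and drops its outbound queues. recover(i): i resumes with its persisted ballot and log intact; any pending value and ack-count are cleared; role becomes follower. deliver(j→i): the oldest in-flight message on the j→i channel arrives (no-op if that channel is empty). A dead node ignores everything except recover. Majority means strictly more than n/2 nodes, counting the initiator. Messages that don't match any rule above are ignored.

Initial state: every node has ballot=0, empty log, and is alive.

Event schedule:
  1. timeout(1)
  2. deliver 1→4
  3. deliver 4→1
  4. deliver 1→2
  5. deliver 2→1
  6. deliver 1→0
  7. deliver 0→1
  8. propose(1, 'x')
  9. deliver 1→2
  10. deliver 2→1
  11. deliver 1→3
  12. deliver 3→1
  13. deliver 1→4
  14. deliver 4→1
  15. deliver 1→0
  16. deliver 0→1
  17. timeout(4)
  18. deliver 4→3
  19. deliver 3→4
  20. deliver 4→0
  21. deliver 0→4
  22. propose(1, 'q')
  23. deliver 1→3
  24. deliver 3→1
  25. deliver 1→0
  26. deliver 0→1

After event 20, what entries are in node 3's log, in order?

1. timeout(1):  <1:cand b6 ->
2. deliver 1→4:  <4:foll b6 ->
3. deliver 4→1:  nop
4. deliver 1→2:  <2:foll b6 ->
5. deliver 2→1:  <1:lead b6 ->
6. deliver 1→0:  <0:foll b6 ->
7. deliver 0→1:  nop
8. propose(1,'x'):  nop
9. deliver 1→2:  <2:foll b6 x>
10. deliver 2→1:  nop
11. deliver 1→3:  <3:foll b6 ->
12. deliver 3→1:  nop
13. deliver 1→4:  <4:foll b6 x>
14. deliver 4→1:  <1:lead b6 x>
15. deliver 1→0:  <0:foll b6 x>
16. deliver 0→1:  nop
17. timeout(4):  <4:cand b14 x>
18. deliver 4→3:  <3:foll b14 ->
19. deliver 3→4:  nop
20. deliver 4→0:  <0:foll b14 x>

empty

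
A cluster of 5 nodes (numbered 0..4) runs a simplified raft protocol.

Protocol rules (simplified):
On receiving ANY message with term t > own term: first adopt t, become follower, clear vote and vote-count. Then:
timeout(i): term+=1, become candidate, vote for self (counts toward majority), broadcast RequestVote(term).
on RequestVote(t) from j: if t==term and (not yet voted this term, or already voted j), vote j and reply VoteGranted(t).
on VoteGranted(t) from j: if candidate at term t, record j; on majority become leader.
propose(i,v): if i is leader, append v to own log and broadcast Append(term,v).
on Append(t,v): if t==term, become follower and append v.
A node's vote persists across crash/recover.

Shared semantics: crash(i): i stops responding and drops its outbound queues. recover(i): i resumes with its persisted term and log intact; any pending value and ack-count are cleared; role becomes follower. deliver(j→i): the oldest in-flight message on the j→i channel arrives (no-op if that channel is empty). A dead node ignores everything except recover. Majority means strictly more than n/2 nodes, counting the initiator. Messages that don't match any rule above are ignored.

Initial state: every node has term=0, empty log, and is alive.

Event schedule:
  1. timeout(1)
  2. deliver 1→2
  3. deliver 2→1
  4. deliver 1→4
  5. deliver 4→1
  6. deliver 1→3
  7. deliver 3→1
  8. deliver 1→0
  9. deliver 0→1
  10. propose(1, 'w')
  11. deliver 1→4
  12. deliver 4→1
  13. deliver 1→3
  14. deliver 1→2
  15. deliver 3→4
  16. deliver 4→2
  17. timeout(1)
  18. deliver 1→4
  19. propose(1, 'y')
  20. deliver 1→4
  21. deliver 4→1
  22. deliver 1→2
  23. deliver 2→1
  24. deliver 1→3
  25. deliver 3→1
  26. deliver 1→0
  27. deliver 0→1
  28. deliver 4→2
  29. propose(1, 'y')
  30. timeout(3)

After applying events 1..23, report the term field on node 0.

1

e1 timeout(1): 1[cand,t=1,-]
e2 deliver 1→2: 2[foll,t=1,-]
e3 deliver 2→1: ·
e4 deliver 1→4: 4[foll,t=1,-]
e5 deliver 4→1: 1[lead,t=1,-]
e6 deliver 1→3: 3[foll,t=1,-]
e7 deliver 3→1: ·
e8 deliver 1→0: 0[foll,t=1,-]
e9 deliver 0→1: ·
e10 propose(1,'w'): 1[lead,t=1,w]
e11 deliver 1→4: 4[foll,t=1,w]
e12 deliver 4→1: ·
e13 deliver 1→3: 3[foll,t=1,w]
e14 deliver 1→2: 2[foll,t=1,w]
e15 deliver 3→4: ·
e16 deliver 4→2: ·
e17 timeout(1): 1[cand,t=2,w]
e18 deliver 1→4: 4[foll,t=2,w]
e19 propose(1,'y'): ·
e20 deliver 1→4: ·
e21 deliver 4→1: ·
e22 deliver 1→2: 2[foll,t=2,w]
e23 deliver 2→1: 1[lead,t=2,w]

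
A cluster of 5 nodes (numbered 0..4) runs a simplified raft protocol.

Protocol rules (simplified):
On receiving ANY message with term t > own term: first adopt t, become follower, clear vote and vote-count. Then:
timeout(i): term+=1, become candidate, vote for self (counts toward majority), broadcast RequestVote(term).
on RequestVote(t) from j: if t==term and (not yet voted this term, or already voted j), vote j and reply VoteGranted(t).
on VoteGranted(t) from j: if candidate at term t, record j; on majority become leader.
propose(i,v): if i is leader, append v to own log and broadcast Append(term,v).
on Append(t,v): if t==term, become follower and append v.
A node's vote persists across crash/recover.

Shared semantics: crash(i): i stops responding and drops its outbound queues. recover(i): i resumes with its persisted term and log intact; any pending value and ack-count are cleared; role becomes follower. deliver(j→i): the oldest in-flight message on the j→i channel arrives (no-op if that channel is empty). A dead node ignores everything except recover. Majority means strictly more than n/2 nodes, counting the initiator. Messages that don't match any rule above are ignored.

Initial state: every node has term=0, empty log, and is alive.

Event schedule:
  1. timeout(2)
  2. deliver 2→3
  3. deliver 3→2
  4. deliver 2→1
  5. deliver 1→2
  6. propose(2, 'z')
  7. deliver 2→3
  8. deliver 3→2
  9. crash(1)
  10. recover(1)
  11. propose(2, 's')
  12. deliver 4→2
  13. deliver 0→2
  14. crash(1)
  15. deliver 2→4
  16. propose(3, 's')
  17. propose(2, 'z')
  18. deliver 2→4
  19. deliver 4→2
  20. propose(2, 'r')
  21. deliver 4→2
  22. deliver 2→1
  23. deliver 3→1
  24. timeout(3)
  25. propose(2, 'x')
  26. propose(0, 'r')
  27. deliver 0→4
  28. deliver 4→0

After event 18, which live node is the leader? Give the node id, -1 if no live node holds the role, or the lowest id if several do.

step 1 timeout(2): 2={cand,t=1,log=-}
step 2 deliver 2→3: 3={foll,t=1,log=-}
step 3 deliver 3→2: —
step 4 deliver 2→1: 1={foll,t=1,log=-}
step 5 deliver 1→2: 2={lead,t=1,log=-}
step 6 propose(2,'z'): 2={lead,t=1,log=z}
step 7 deliver 2→3: 3={foll,t=1,log=z}
step 8 deliver 3→2: —
step 9 crash(1): 1={✗foll,t=1,log=-}
step 10 recover(1): 1={foll,t=1,log=-}
step 11 propose(2,'s'): 2={lead,t=1,log=z,s}
step 12 deliver 4→2: —
step 13 deliver 0→2: —
step 14 crash(1): 1={✗foll,t=1,log=-}
step 15 deliver 2→4: 4={foll,t=1,log=-}
step 16 propose(3,'s'): —
step 17 propose(2,'z'): 2={lead,t=1,log=z,s,z}
step 18 deliver 2→4: 4={foll,t=1,log=z}

2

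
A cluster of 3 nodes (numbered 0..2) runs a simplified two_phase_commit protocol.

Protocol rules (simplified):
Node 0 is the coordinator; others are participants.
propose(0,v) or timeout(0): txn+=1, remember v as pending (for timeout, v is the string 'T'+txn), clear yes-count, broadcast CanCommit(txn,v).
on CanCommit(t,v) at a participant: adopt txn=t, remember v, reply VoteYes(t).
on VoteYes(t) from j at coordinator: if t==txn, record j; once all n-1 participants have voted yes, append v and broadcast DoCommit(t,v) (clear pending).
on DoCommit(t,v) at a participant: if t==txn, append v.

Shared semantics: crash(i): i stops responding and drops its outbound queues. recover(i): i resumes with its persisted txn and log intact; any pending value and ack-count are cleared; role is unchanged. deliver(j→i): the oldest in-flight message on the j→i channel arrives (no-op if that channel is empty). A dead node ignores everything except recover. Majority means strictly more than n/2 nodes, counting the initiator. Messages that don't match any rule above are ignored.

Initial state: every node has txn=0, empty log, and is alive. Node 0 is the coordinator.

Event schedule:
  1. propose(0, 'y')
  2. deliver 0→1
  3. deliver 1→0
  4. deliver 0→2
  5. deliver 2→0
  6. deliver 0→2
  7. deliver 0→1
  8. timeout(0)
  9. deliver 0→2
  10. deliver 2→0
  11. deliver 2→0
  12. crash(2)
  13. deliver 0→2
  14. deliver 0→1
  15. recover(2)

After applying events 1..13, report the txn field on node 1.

[1] propose(0,'y') → N0(coor t1 [-])
[2] deliver 0→1 → N1(part t1 [-])
[3] deliver 1→0 → ∅
[4] deliver 0→2 → N2(part t1 [-])
[5] deliver 2→0 → N0(coor t1 [y])
[6] deliver 0→2 → N2(part t1 [y])
[7] deliver 0→1 → N1(part t1 [y])
[8] timeout(0) → N0(coor t2 [y])
[9] deliver 0→2 → N2(part t2 [y])
[10] deliver 2→0 → ∅
[11] deliver 2→0 → ∅
[12] crash(2) → N2(✗part t2 [y])
[13] deliver 0→2 → ∅

1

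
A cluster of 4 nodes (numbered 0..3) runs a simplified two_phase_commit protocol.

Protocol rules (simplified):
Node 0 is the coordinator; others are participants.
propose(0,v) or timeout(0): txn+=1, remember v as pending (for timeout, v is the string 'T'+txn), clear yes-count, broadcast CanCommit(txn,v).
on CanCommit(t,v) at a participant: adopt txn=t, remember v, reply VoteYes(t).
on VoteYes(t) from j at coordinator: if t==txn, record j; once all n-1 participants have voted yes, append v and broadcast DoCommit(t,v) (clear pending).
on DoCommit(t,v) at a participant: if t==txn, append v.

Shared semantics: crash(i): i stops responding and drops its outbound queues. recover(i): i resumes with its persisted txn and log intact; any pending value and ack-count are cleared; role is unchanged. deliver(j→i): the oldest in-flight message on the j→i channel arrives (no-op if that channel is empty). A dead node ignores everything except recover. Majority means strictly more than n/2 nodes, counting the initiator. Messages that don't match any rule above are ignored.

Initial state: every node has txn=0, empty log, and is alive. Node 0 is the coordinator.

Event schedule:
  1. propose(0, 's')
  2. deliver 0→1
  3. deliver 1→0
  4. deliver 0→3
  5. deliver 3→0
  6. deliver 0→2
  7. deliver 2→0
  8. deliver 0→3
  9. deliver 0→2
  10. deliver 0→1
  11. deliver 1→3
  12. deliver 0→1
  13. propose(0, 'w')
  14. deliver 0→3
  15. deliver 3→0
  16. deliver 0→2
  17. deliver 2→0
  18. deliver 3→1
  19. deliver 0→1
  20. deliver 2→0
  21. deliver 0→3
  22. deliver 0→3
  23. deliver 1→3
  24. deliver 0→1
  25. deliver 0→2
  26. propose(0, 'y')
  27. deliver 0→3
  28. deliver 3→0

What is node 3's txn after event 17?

[1] propose(0,'s') → N0(coor t1 [-])
[2] deliver 0→1 → N1(part t1 [-])
[3] deliver 1→0 → ∅
[4] deliver 0→3 → N3(part t1 [-])
[5] deliver 3→0 → ∅
[6] deliver 0→2 → N2(part t1 [-])
[7] deliver 2→0 → N0(coor t1 [s])
[8] deliver 0→3 → N3(part t1 [s])
[9] deliver 0→2 → N2(part t1 [s])
[10] deliver 0→1 → N1(part t1 [s])
[11] deliver 1→3 → ∅
[12] deliver 0→1 → ∅
[13] propose(0,'w') → N0(coor t2 [s])
[14] deliver 0→3 → N3(part t2 [s])
[15] deliver 3→0 → ∅
[16] deliver 0→2 → N2(part t2 [s])
[17] deliver 2→0 → ∅

2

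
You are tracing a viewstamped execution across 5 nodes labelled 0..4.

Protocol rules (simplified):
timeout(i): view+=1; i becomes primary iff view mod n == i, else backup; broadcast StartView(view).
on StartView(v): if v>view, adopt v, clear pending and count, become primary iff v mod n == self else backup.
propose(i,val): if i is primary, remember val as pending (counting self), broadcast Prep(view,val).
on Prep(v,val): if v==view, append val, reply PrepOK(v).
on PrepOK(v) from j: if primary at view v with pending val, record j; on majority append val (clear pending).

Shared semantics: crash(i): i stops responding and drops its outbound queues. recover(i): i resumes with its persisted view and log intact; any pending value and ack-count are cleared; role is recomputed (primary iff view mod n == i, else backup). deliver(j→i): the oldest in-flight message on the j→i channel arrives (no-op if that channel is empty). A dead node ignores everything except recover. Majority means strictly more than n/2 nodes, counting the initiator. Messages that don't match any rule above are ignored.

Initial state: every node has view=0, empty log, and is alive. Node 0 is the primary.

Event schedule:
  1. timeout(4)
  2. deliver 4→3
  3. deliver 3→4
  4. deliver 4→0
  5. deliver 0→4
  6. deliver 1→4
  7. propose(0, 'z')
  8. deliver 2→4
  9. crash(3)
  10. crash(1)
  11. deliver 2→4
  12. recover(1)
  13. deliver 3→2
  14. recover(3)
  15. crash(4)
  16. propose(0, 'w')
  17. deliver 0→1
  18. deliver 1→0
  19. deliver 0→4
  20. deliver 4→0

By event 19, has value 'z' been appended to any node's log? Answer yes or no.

after 1 — timeout(4): n4:back/v1/[-]
after 2 — deliver 4→3: n3:back/v1/[-]
after 3 — deliver 3→4: ·
after 4 — deliver 4→0: n0:back/v1/[-]
after 5 — deliver 0→4: ·
after 6 — deliver 1→4: ·
after 7 — propose(0,'z'): ·
after 8 — deliver 2→4: ·
after 9 — crash(3): n3:✗back/v1/[-]
after 10 — crash(1): n1:✗back/v0/[-]
after 11 — deliver 2→4: ·
after 12 — recover(1): n1:back/v0/[-]
after 13 — deliver 3→2: ·
after 14 — recover(3): n3:back/v1/[-]
after 15 — crash(4): n4:✗back/v1/[-]
after 16 — propose(0,'w'): ·
after 17 — deliver 0→1: ·
after 18 — deliver 1→0: ·
after 19 — deliver 0→4: ·

no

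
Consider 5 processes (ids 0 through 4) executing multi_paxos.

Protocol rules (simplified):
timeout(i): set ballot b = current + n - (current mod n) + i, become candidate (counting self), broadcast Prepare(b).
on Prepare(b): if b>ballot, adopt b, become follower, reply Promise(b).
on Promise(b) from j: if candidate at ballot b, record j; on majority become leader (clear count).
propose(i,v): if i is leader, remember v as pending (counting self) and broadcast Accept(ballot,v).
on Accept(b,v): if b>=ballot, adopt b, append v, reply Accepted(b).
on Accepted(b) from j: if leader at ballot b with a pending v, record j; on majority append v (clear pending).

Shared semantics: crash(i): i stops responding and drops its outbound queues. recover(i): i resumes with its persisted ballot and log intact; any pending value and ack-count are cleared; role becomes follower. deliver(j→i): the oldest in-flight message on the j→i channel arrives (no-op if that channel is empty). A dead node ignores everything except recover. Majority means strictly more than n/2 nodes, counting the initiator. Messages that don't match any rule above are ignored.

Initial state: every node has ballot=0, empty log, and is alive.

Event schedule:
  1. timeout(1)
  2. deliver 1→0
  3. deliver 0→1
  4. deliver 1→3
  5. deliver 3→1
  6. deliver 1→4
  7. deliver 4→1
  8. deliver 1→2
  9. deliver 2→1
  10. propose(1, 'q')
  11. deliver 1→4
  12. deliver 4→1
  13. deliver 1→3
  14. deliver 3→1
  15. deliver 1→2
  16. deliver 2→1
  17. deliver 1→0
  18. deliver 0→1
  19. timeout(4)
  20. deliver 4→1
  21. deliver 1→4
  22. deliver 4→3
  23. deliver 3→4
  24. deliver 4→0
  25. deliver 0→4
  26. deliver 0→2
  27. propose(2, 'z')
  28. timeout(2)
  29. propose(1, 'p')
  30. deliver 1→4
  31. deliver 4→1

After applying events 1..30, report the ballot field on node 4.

14

e1 timeout(1): 1[cand,b=6,-]
e2 deliver 1→0: 0[foll,b=6,-]
e3 deliver 0→1: ·
e4 deliver 1→3: 3[foll,b=6,-]
e5 deliver 3→1: 1[lead,b=6,-]
e6 deliver 1→4: 4[foll,b=6,-]
e7 deliver 4→1: ·
e8 deliver 1→2: 2[foll,b=6,-]
e9 deliver 2→1: ·
e10 propose(1,'q'): ·
e11 deliver 1→4: 4[foll,b=6,q]
e12 deliver 4→1: ·
e13 deliver 1→3: 3[foll,b=6,q]
e14 deliver 3→1: 1[lead,b=6,q]
e15 deliver 1→2: 2[foll,b=6,q]
e16 deliver 2→1: ·
e17 deliver 1→0: 0[foll,b=6,q]
e18 deliver 0→1: ·
e19 timeout(4): 4[cand,b=14,q]
e20 deliver 4→1: 1[foll,b=14,q]
e21 deliver 1→4: ·
e22 deliver 4→3: 3[foll,b=14,q]
e23 deliver 3→4: 4[lead,b=14,q]
e24 deliver 4→0: 0[foll,b=14,q]
e25 deliver 0→4: ·
e26 deliver 0→2: ·
e27 propose(2,'z'): ·
e28 timeout(2): 2[cand,b=12,q]
e29 propose(1,'p'): ·
e30 deliver 1→4: ·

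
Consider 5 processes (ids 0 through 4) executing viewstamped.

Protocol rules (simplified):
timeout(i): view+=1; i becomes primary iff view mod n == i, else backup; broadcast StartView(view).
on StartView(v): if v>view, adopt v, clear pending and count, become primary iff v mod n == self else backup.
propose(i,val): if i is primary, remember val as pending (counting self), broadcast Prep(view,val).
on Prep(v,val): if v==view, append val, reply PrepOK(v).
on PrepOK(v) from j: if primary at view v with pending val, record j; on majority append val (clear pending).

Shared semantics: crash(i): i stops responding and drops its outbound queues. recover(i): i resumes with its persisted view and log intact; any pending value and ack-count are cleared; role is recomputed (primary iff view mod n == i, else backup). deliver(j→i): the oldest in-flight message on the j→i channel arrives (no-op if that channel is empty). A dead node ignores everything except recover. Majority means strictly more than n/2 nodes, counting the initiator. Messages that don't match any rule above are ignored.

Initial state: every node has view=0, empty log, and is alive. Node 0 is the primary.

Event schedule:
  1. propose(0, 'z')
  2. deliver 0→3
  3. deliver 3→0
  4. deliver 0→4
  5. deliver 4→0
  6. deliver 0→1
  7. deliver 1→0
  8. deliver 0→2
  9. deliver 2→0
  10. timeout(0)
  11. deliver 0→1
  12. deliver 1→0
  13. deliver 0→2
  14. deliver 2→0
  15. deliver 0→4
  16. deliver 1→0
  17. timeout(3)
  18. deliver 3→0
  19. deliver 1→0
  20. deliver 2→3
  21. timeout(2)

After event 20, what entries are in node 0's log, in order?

1. propose(0,'z'):  nop
2. deliver 0→3:  <3:back v0 z>
3. deliver 3→0:  nop
4. deliver 0→4:  <4:back v0 z>
5. deliver 4→0:  <0:prim v0 z>
6. deliver 0→1:  <1:back v0 z>
7. deliver 1→0:  nop
8. deliver 0→2:  <2:back v0 z>
9. deliver 2→0:  nop
10. timeout(0):  <0:back v1 z>
11. deliver 0→1:  <1:prim v1 z>
12. deliver 1→0:  nop
13. deliver 0→2:  <2:back v1 z>
14. deliver 2→0:  nop
15. deliver 0→4:  <4:back v1 z>
16. deliver 1→0:  nop
17. timeout(3):  <3:back v1 z>
18. deliver 3→0:  nop
19. deliver 1→0:  nop
20. deliver 2→3:  nop

z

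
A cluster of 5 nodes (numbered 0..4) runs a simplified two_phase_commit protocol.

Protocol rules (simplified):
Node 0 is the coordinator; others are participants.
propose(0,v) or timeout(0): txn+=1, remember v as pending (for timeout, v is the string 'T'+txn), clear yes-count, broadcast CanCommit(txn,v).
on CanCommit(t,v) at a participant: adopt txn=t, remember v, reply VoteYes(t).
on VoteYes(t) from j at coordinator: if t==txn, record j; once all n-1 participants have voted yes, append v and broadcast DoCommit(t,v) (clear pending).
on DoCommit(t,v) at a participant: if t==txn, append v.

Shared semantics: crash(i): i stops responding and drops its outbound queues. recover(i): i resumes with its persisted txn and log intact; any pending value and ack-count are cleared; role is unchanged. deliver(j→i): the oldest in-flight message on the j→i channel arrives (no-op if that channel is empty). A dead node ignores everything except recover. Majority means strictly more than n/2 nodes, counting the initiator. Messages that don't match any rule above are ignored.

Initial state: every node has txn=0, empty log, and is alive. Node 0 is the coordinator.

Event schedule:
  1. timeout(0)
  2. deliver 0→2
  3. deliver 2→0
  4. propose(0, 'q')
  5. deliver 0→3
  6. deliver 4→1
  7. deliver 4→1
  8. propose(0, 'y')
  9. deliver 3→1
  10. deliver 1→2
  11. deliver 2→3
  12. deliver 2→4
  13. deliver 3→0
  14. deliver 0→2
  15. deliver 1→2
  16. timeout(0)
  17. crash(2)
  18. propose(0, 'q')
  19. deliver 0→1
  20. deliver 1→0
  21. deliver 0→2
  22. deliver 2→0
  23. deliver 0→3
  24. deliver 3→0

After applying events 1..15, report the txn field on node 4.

0

e1 timeout(0): 0[coor,t=1,-]
e2 deliver 0→2: 2[part,t=1,-]
e3 deliver 2→0: ·
e4 propose(0,'q'): 0[coor,t=2,-]
e5 deliver 0→3: 3[part,t=1,-]
e6 deliver 4→1: ·
e7 deliver 4→1: ·
e8 propose(0,'y'): 0[coor,t=3,-]
e9 deliver 3→1: ·
e10 deliver 1→2: ·
e11 deliver 2→3: ·
e12 deliver 2→4: ·
e13 deliver 3→0: ·
e14 deliver 0→2: 2[part,t=2,-]
e15 deliver 1→2: ·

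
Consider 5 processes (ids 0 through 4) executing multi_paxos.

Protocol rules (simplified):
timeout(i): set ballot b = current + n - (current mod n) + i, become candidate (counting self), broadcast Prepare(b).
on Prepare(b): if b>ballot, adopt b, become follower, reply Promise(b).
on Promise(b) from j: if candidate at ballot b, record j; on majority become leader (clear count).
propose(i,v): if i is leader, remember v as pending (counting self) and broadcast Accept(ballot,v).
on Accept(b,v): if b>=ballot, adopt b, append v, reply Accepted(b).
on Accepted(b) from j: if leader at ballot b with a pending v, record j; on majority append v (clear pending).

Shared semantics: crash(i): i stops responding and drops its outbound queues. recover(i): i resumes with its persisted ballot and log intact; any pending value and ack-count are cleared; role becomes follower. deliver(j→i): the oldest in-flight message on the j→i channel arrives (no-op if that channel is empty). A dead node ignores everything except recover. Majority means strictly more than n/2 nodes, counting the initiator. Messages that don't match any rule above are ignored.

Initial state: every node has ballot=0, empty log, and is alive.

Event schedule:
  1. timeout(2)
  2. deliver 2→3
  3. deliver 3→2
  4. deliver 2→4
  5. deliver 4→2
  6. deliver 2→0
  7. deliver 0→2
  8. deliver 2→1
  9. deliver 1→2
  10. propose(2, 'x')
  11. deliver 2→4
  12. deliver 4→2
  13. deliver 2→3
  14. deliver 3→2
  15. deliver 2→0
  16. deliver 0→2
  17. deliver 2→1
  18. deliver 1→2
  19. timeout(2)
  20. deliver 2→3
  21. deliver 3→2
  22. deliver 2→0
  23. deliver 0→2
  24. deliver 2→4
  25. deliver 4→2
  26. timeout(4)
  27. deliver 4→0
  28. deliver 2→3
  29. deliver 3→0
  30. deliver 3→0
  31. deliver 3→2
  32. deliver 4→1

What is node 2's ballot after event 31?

12

[1] timeout(2) → N2(cand b7 [-])
[2] deliver 2→3 → N3(foll b7 [-])
[3] deliver 3→2 → ∅
[4] deliver 2→4 → N4(foll b7 [-])
[5] deliver 4→2 → N2(lead b7 [-])
[6] deliver 2→0 → N0(foll b7 [-])
[7] deliver 0→2 → ∅
[8] deliver 2→1 → N1(foll b7 [-])
[9] deliver 1→2 → ∅
[10] propose(2,'x') → ∅
[11] deliver 2→4 → N4(foll b7 [x])
[12] deliver 4→2 → ∅
[13] deliver 2→3 → N3(foll b7 [x])
[14] deliver 3→2 → N2(lead b7 [x])
[15] deliver 2→0 → N0(foll b7 [x])
[16] deliver 0→2 → ∅
[17] deliver 2→1 → N1(foll b7 [x])
[18] deliver 1→2 → ∅
[19] timeout(2) → N2(cand b12 [x])
[20] deliver 2→3 → N3(foll b12 [x])
[21] deliver 3→2 → ∅
[22] deliver 2→0 → N0(foll b12 [x])
[23] deliver 0→2 → N2(lead b12 [x])
[24] deliver 2→4 → N4(foll b12 [x])
[25] deliver 4→2 → ∅
[26] timeout(4) → N4(cand b19 [x])
[27] deliver 4→0 → N0(foll b19 [x])
[28] deliver 2→3 → ∅
[29] deliver 3→0 → ∅
[30] deliver 3→0 → ∅
[31] deliver 3→2 → ∅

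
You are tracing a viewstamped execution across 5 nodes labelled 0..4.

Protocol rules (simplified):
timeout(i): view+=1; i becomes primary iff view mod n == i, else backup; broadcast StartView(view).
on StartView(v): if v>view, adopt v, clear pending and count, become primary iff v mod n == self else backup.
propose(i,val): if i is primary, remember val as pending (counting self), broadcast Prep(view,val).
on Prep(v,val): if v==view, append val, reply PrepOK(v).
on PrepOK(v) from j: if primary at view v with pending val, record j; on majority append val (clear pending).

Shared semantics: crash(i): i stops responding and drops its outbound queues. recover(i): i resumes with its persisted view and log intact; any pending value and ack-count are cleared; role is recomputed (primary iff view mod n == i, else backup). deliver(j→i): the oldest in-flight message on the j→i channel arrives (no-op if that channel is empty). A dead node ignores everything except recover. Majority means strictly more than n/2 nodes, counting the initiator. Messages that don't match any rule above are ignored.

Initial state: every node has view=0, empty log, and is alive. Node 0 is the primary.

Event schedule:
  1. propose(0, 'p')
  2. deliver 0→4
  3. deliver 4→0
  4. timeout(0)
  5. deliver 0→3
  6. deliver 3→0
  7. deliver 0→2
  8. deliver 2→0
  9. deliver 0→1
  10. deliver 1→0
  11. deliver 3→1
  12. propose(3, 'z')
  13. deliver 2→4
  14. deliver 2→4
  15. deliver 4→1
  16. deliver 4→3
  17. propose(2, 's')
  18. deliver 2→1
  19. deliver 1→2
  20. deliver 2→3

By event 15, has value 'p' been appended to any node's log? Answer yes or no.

step 1 propose(0,'p'): —
step 2 deliver 0→4: 4={back,v=0,log=p}
step 3 deliver 4→0: —
step 4 timeout(0): 0={back,v=1,log=-}
step 5 deliver 0→3: 3={back,v=0,log=p}
step 6 deliver 3→0: —
step 7 deliver 0→2: 2={back,v=0,log=p}
step 8 deliver 2→0: —
step 9 deliver 0→1: 1={back,v=0,log=p}
step 10 deliver 1→0: —
step 11 deliver 3→1: —
step 12 propose(3,'z'): —
step 13 deliver 2→4: —
step 14 deliver 2→4: —
step 15 deliver 4→1: —

yes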